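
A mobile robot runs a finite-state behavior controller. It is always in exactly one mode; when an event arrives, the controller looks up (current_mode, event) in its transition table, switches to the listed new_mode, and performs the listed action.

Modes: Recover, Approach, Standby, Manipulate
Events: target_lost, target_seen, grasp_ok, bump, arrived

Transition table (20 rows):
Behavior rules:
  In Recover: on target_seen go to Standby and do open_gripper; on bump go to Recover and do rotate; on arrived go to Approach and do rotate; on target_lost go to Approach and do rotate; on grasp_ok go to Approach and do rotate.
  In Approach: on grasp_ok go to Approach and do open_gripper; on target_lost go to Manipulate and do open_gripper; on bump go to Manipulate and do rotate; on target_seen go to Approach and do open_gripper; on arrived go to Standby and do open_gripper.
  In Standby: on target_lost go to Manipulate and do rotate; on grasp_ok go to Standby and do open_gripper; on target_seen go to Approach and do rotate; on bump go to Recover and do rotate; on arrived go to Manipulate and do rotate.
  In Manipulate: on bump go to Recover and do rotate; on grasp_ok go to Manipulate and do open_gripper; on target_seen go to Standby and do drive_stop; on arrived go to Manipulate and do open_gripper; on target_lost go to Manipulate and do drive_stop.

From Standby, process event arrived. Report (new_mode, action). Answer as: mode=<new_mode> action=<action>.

mode=Manipulate action=rotate

current mode = Standby; filter table to that mode:
  (Standby, target_lost) → (Manipulate, rotate)
  (Standby, grasp_ok) → (Standby, open_gripper)
  (Standby, target_seen) → (Approach, rotate)
  (Standby, bump) → (Recover, rotate)
  (Standby, arrived) → (Manipulate, rotate)  ← event matches
event = arrived selects (Manipulate, rotate)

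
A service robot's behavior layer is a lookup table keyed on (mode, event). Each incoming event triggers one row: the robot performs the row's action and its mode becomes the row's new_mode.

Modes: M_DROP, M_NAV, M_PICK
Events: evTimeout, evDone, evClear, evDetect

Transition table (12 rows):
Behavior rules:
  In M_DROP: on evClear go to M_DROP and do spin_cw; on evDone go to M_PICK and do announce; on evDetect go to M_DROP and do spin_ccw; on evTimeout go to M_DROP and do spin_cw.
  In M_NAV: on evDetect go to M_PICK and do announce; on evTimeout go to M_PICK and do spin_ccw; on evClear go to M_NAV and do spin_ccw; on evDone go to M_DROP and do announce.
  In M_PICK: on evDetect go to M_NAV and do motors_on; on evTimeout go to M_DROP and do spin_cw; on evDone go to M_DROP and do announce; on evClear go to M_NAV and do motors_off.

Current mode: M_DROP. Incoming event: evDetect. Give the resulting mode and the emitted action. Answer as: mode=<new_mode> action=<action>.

mode=M_DROP action=spin_ccw

current mode = M_DROP; filter table to that mode:
  (M_DROP, evClear) → (M_DROP, spin_cw)
  (M_DROP, evDone) → (M_PICK, announce)
  (M_DROP, evDetect) → (M_DROP, spin_ccw)  ← event matches
  (M_DROP, evTimeout) → (M_DROP, spin_cw)
event = evDetect selects (M_DROP, spin_ccw)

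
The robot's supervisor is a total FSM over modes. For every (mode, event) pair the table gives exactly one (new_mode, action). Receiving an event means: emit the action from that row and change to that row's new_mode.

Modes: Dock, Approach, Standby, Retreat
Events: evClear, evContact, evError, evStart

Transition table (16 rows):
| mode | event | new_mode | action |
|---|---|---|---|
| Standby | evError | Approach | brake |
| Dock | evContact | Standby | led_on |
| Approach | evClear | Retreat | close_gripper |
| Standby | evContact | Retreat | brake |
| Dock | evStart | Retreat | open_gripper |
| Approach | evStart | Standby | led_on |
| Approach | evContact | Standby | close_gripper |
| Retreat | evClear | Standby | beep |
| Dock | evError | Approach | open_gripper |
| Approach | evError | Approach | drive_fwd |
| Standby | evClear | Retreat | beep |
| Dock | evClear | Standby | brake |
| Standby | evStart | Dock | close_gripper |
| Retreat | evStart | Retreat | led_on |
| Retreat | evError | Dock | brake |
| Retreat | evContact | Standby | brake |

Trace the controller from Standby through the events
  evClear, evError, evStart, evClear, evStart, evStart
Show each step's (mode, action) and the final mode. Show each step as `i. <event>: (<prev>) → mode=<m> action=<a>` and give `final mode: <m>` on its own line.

final mode: Retreat

1. evClear: (Standby) → mode=Retreat action=beep
2. evError: (Retreat) → mode=Dock action=brake
3. evStart: (Dock) → mode=Retreat action=open_gripper
4. evClear: (Retreat) → mode=Standby action=beep
5. evStart: (Standby) → mode=Dock action=close_gripper
6. evStart: (Dock) → mode=Retreat action=open_gripper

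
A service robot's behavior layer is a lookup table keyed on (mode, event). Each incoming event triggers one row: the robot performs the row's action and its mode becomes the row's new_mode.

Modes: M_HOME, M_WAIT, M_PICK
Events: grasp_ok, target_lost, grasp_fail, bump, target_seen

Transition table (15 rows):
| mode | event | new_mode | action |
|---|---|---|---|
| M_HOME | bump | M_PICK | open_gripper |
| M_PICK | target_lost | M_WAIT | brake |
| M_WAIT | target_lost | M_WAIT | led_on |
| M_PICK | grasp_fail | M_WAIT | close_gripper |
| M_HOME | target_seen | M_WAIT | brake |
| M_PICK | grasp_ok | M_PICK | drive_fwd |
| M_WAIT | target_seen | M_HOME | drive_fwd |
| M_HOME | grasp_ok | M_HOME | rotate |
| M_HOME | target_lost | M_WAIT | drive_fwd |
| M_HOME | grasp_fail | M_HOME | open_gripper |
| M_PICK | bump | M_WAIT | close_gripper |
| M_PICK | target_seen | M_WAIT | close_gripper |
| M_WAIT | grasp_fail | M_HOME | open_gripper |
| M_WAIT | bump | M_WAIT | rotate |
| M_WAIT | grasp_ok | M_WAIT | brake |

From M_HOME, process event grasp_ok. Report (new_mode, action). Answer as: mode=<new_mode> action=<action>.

mode=M_HOME action=rotate

current mode = M_HOME; filter table to that mode:
  (M_HOME, bump) → (M_PICK, open_gripper)
  (M_HOME, target_seen) → (M_WAIT, brake)
  (M_HOME, grasp_ok) → (M_HOME, rotate)  ← event matches
  (M_HOME, target_lost) → (M_WAIT, drive_fwd)
  (M_HOME, grasp_fail) → (M_HOME, open_gripper)
event = grasp_ok selects (M_HOME, rotate)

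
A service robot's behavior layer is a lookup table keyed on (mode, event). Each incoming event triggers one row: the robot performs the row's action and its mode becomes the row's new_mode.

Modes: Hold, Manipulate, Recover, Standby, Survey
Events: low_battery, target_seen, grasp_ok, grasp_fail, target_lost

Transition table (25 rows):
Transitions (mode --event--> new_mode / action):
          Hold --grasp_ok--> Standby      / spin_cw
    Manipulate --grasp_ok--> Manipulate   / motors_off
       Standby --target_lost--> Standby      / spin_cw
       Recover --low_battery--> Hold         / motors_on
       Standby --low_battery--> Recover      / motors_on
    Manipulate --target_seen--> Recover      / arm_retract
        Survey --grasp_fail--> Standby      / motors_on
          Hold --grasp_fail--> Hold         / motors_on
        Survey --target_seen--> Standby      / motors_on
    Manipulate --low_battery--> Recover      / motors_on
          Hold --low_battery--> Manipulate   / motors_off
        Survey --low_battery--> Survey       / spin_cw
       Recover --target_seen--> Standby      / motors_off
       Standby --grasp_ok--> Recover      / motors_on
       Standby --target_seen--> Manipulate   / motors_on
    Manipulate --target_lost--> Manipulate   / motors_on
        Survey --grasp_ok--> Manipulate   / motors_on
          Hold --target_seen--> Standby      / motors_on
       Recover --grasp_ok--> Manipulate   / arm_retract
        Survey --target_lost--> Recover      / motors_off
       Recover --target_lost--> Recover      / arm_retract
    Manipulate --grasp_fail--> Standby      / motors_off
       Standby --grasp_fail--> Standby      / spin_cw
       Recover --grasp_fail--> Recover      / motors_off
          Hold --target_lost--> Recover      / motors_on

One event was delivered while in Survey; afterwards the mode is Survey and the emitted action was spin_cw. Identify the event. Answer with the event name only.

try low_battery: (Survey, low_battery) → (Survey, spin_cw)  ← matches
try target_seen: (Survey, target_seen) → (Standby, motors_on)
try grasp_ok: (Survey, grasp_ok) → (Manipulate, motors_on)
try grasp_fail: (Survey, grasp_fail) → (Standby, motors_on)
try target_lost: (Survey, target_lost) → (Recover, motors_off)

low_battery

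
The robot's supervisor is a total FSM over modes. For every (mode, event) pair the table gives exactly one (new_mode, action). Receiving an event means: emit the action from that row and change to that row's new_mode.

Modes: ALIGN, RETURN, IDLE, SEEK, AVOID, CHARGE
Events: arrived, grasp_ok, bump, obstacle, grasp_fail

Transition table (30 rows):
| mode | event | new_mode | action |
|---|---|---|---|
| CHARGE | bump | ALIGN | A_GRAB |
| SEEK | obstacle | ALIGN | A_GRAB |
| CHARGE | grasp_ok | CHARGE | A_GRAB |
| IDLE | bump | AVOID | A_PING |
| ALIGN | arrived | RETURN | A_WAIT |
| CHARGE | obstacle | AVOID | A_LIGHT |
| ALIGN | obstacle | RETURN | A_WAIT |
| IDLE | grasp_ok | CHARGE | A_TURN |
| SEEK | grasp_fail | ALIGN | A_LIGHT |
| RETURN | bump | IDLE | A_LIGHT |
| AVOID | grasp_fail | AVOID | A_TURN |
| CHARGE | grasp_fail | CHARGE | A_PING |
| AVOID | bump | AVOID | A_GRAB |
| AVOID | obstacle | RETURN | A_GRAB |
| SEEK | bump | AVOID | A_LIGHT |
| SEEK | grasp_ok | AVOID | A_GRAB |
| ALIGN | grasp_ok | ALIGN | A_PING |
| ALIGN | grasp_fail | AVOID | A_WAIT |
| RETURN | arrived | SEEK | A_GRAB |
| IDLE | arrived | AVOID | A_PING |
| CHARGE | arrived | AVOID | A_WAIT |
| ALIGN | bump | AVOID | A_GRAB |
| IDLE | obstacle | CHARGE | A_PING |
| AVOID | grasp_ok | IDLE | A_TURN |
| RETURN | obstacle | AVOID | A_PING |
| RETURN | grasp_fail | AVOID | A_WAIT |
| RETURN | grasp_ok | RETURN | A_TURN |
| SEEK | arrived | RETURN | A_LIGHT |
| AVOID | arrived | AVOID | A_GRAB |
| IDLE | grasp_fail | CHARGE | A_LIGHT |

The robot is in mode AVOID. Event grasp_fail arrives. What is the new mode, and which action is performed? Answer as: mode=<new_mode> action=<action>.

mode=AVOID action=A_TURN

current mode = AVOID; filter table to that mode:
  (AVOID, grasp_fail) → (AVOID, A_TURN)  ← event matches
  (AVOID, bump) → (AVOID, A_GRAB)
  (AVOID, obstacle) → (RETURN, A_GRAB)
  (AVOID, grasp_ok) → (IDLE, A_TURN)
  (AVOID, arrived) → (AVOID, A_GRAB)
event = grasp_fail selects (AVOID, A_TURN)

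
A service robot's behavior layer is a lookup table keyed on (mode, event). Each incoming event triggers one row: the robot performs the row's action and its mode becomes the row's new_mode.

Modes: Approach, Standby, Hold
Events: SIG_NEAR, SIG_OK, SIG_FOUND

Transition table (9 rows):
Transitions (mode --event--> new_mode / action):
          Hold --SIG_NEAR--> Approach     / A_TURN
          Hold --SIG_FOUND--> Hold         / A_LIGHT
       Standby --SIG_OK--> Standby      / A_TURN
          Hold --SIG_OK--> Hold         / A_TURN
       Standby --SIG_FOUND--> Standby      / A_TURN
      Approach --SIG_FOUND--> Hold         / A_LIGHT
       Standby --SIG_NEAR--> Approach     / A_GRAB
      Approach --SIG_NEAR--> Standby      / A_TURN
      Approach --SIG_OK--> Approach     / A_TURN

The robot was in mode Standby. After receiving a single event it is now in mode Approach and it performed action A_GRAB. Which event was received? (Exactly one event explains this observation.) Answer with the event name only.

SIG_NEAR

try SIG_NEAR: (Standby, SIG_NEAR) → (Approach, A_GRAB)  ← matches
try SIG_OK: (Standby, SIG_OK) → (Standby, A_TURN)
try SIG_FOUND: (Standby, SIG_FOUND) → (Standby, A_TURN)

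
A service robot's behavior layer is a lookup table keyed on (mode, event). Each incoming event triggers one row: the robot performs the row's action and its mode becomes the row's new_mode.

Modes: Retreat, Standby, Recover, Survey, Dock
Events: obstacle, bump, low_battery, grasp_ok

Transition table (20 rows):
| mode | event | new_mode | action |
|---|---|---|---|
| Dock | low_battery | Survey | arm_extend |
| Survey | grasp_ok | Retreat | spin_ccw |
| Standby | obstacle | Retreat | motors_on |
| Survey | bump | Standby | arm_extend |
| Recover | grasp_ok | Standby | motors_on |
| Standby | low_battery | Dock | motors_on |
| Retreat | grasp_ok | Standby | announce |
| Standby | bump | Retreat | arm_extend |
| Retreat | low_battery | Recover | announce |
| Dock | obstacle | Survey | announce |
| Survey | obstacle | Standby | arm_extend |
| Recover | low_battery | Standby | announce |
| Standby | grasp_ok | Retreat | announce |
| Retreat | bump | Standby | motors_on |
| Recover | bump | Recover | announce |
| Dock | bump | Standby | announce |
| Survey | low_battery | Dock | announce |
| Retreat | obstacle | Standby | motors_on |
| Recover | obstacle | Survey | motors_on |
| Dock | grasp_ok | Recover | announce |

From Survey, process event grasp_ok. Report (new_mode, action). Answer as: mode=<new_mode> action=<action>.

current mode = Survey; filter table to that mode:
  (Survey, grasp_ok) → (Retreat, spin_ccw)  ← event matches
  (Survey, bump) → (Standby, arm_extend)
  (Survey, obstacle) → (Standby, arm_extend)
  (Survey, low_battery) → (Dock, announce)
event = grasp_ok selects (Retreat, spin_ccw)

mode=Retreat action=spin_ccw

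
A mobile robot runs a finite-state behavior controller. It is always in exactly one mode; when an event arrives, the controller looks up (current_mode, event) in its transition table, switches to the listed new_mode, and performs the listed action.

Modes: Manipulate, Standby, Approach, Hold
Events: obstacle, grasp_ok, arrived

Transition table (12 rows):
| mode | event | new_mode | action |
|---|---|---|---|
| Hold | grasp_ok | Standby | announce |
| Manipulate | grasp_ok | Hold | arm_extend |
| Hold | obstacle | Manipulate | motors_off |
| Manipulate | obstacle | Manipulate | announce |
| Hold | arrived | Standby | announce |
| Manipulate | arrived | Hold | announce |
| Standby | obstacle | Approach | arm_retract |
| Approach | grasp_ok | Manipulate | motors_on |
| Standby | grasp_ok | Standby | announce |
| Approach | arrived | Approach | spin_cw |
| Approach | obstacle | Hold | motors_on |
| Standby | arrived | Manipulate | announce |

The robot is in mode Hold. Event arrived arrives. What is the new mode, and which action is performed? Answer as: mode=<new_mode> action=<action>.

current mode = Hold; filter table to that mode:
  (Hold, grasp_ok) → (Standby, announce)
  (Hold, obstacle) → (Manipulate, motors_off)
  (Hold, arrived) → (Standby, announce)  ← event matches
event = arrived selects (Standby, announce)

mode=Standby action=announce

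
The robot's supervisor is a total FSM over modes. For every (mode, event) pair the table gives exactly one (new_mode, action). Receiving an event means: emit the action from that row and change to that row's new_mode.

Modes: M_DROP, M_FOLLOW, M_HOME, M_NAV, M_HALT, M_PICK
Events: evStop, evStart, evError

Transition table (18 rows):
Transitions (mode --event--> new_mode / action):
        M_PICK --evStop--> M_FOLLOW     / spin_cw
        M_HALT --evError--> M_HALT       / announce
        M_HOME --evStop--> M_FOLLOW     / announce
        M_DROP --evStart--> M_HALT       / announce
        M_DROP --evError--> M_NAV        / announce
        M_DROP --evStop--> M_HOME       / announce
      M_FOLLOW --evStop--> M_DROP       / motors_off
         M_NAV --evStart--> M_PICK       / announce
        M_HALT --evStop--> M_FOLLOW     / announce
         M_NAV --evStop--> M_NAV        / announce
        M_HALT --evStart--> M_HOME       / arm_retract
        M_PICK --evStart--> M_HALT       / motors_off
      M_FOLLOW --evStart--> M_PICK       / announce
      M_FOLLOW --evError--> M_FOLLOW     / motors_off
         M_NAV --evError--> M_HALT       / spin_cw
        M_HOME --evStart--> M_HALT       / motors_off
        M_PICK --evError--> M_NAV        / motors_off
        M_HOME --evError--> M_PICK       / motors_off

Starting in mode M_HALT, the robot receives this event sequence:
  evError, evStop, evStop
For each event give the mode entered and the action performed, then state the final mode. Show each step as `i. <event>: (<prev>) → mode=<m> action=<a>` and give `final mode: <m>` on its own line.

1. evError: (M_HALT) → mode=M_HALT action=announce
2. evStop: (M_HALT) → mode=M_FOLLOW action=announce
3. evStop: (M_FOLLOW) → mode=M_DROP action=motors_off

final mode: M_DROP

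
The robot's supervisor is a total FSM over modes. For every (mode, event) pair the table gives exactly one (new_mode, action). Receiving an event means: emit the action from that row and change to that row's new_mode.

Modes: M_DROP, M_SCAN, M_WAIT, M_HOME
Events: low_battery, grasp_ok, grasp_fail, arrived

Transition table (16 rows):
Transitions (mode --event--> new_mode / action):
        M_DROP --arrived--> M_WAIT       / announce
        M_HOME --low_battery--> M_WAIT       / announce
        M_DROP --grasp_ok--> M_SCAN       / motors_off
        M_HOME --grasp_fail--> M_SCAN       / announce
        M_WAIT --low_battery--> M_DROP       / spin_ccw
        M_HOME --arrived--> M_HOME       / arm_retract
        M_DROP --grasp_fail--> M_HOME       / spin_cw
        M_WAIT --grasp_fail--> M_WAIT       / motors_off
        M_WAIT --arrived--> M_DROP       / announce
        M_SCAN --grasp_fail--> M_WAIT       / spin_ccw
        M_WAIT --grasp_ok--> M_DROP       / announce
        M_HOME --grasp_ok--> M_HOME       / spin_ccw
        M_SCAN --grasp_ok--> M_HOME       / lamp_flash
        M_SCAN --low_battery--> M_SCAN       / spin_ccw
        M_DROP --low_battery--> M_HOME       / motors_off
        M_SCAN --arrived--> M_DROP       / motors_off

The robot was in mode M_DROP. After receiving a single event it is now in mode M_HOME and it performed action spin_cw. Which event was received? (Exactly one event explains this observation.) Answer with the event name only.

try low_battery: (M_DROP, low_battery) → (M_HOME, motors_off)
try grasp_ok: (M_DROP, grasp_ok) → (M_SCAN, motors_off)
try grasp_fail: (M_DROP, grasp_fail) → (M_HOME, spin_cw)  ← matches
try arrived: (M_DROP, arrived) → (M_WAIT, announce)

grasp_fail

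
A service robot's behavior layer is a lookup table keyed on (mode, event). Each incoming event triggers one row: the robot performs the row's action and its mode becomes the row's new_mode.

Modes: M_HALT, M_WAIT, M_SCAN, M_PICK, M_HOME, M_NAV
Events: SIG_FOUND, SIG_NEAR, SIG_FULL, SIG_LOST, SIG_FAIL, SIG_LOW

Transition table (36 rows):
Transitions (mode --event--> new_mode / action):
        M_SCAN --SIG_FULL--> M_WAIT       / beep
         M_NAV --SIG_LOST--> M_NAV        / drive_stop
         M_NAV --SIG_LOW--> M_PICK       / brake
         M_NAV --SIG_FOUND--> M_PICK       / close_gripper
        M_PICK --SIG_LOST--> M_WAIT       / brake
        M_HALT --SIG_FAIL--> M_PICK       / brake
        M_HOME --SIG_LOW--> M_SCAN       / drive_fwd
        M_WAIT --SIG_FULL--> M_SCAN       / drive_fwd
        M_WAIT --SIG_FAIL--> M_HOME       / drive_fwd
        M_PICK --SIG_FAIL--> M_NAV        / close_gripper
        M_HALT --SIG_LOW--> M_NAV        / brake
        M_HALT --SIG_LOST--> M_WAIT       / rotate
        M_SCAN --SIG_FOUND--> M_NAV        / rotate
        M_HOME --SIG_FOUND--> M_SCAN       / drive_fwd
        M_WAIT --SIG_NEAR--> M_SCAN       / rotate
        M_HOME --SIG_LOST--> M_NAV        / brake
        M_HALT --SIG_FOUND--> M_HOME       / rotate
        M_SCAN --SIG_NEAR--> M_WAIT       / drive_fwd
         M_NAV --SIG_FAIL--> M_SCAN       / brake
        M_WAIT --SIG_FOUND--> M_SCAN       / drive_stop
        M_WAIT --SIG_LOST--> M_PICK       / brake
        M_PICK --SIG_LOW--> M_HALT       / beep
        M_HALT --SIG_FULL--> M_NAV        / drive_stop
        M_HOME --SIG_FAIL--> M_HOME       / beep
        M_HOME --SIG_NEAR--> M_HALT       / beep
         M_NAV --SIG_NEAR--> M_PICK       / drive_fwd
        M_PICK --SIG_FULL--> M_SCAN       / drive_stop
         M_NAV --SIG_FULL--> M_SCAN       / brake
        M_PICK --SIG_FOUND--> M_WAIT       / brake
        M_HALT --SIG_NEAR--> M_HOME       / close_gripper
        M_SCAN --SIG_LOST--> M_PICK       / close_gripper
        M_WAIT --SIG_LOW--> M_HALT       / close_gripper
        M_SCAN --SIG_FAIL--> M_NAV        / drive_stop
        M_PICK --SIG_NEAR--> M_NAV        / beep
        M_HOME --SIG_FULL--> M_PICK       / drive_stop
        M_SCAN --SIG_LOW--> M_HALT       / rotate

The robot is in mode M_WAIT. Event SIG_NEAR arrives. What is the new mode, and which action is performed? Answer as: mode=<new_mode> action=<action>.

mode=M_SCAN action=rotate

current mode = M_WAIT; filter table to that mode:
  (M_WAIT, SIG_FULL) → (M_SCAN, drive_fwd)
  (M_WAIT, SIG_FAIL) → (M_HOME, drive_fwd)
  (M_WAIT, SIG_NEAR) → (M_SCAN, rotate)  ← event matches
  (M_WAIT, SIG_FOUND) → (M_SCAN, drive_stop)
  (M_WAIT, SIG_LOST) → (M_PICK, brake)
  (M_WAIT, SIG_LOW) → (M_HALT, close_gripper)
event = SIG_NEAR selects (M_SCAN, rotate)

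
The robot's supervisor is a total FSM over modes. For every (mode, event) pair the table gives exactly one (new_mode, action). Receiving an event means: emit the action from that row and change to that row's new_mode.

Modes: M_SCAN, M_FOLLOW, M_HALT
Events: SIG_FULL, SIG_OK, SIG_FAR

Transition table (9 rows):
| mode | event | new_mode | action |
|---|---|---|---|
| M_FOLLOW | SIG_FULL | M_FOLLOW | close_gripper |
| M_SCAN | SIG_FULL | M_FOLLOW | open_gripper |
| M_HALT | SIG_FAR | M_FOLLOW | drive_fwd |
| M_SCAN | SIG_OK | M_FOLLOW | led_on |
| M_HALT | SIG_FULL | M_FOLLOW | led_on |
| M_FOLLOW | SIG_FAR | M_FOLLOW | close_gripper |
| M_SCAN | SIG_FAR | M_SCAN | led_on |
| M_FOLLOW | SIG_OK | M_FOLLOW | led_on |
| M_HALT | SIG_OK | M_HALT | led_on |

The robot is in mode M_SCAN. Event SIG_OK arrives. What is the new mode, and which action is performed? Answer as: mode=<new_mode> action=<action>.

mode=M_FOLLOW action=led_on

current mode = M_SCAN; filter table to that mode:
  (M_SCAN, SIG_FULL) → (M_FOLLOW, open_gripper)
  (M_SCAN, SIG_OK) → (M_FOLLOW, led_on)  ← event matches
  (M_SCAN, SIG_FAR) → (M_SCAN, led_on)
event = SIG_OK selects (M_FOLLOW, led_on)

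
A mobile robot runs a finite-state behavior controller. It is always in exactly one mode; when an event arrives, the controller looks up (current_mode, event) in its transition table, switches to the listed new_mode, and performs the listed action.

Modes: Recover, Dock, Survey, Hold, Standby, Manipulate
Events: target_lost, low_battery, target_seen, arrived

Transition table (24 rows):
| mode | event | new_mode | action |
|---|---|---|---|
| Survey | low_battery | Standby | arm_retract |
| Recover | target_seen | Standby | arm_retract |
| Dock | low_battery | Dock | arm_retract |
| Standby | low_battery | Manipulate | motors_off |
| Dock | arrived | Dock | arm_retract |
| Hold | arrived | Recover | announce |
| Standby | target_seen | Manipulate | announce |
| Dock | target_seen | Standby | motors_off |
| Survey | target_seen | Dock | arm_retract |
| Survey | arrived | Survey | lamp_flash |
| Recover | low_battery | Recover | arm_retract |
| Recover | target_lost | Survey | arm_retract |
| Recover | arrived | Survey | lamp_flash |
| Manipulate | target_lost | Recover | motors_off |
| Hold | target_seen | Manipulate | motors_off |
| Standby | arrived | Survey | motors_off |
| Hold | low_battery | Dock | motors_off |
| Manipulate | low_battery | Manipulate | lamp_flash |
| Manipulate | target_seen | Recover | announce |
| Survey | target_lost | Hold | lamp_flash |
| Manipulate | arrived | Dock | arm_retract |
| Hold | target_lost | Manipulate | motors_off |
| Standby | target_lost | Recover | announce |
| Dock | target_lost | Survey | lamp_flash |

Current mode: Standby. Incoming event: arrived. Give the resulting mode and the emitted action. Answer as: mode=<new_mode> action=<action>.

current mode = Standby; filter table to that mode:
  (Standby, low_battery) → (Manipulate, motors_off)
  (Standby, target_seen) → (Manipulate, announce)
  (Standby, arrived) → (Survey, motors_off)  ← event matches
  (Standby, target_lost) → (Recover, announce)
event = arrived selects (Survey, motors_off)

mode=Survey action=motors_off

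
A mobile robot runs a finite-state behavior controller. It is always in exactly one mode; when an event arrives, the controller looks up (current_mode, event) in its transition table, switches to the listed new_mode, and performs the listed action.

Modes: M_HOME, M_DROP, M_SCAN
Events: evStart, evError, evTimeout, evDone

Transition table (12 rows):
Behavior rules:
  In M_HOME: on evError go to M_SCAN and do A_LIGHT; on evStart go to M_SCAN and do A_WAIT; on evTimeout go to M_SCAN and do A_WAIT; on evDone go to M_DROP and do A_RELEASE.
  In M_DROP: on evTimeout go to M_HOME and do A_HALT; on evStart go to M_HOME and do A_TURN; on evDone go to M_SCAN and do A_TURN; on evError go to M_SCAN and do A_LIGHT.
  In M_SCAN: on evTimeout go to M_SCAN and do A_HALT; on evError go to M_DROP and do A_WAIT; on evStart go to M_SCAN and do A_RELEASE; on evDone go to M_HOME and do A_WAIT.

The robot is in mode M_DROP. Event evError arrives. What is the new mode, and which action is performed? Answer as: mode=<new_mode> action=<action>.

mode=M_SCAN action=A_LIGHT

current mode = M_DROP; filter table to that mode:
  (M_DROP, evTimeout) → (M_HOME, A_HALT)
  (M_DROP, evStart) → (M_HOME, A_TURN)
  (M_DROP, evDone) → (M_SCAN, A_TURN)
  (M_DROP, evError) → (M_SCAN, A_LIGHT)  ← event matches
event = evError selects (M_SCAN, A_LIGHT)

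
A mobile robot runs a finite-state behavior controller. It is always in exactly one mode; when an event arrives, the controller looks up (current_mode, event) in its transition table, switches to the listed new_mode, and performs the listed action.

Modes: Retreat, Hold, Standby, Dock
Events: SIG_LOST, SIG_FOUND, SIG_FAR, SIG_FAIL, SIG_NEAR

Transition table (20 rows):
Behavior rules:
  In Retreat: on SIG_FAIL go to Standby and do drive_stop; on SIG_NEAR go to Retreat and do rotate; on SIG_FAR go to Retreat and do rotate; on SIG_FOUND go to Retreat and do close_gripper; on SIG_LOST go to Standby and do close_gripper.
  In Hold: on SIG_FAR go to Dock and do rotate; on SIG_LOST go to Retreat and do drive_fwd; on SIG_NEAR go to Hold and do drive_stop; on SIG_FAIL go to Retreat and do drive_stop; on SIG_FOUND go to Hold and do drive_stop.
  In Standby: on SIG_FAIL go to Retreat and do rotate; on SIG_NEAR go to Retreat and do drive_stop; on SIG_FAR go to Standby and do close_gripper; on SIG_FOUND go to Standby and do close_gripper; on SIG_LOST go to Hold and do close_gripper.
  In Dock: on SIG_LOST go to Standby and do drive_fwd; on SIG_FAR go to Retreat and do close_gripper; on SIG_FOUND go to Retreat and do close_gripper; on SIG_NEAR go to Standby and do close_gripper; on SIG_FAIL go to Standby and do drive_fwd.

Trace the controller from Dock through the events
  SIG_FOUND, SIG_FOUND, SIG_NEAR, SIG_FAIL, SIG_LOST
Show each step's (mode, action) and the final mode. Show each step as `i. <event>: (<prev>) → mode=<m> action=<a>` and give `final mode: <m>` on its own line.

1. SIG_FOUND: (Dock) → mode=Retreat action=close_gripper
2. SIG_FOUND: (Retreat) → mode=Retreat action=close_gripper
3. SIG_NEAR: (Retreat) → mode=Retreat action=rotate
4. SIG_FAIL: (Retreat) → mode=Standby action=drive_stop
5. SIG_LOST: (Standby) → mode=Hold action=close_gripper

final mode: Hold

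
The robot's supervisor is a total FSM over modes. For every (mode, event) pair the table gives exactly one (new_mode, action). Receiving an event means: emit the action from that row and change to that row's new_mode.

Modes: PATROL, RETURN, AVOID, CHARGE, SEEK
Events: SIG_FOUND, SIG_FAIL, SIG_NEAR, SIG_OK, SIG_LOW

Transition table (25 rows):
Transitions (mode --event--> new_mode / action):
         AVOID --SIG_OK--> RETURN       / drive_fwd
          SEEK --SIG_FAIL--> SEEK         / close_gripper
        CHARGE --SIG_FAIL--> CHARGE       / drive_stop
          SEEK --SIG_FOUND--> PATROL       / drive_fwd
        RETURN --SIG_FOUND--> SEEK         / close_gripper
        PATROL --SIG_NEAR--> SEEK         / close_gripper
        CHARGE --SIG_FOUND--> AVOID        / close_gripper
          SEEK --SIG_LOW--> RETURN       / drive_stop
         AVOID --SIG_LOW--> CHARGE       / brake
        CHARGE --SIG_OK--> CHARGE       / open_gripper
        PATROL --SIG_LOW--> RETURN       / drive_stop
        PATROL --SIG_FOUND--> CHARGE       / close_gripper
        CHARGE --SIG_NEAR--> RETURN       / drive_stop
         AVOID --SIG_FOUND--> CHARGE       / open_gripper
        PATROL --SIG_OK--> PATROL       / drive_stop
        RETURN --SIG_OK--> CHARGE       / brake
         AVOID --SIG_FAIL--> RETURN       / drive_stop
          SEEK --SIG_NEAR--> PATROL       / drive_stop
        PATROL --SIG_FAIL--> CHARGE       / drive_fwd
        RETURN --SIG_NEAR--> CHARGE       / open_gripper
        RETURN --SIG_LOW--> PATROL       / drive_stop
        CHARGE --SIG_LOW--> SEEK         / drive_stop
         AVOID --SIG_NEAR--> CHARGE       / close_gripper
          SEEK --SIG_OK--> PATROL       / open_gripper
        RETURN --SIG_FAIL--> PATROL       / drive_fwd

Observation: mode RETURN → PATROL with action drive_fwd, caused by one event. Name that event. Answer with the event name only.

SIG_FAIL

try SIG_FOUND: (RETURN, SIG_FOUND) → (SEEK, close_gripper)
try SIG_FAIL: (RETURN, SIG_FAIL) → (PATROL, drive_fwd)  ← matches
try SIG_NEAR: (RETURN, SIG_NEAR) → (CHARGE, open_gripper)
try SIG_OK: (RETURN, SIG_OK) → (CHARGE, brake)
try SIG_LOW: (RETURN, SIG_LOW) → (PATROL, drive_stop)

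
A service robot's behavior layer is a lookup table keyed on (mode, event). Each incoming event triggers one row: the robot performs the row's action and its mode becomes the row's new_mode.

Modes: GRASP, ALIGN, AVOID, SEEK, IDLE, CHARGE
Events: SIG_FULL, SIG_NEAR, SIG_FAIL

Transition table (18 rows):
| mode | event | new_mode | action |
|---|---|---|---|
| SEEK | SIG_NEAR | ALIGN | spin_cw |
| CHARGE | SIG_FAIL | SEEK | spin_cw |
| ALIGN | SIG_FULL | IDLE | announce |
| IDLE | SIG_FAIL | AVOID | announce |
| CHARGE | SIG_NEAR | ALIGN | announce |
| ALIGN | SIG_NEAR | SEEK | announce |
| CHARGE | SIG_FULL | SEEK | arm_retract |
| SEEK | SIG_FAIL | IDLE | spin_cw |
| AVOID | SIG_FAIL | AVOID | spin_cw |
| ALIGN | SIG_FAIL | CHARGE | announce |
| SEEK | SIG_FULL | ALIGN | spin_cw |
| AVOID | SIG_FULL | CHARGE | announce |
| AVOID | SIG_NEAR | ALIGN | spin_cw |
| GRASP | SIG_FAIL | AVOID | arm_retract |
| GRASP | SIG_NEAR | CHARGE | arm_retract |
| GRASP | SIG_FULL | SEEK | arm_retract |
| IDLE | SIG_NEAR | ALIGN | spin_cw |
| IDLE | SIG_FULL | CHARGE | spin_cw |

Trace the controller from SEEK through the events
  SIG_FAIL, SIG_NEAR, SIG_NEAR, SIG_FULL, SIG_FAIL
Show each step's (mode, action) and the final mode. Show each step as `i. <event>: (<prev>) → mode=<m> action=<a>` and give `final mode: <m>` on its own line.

1. SIG_FAIL: (SEEK) → mode=IDLE action=spin_cw
2. SIG_NEAR: (IDLE) → mode=ALIGN action=spin_cw
3. SIG_NEAR: (ALIGN) → mode=SEEK action=announce
4. SIG_FULL: (SEEK) → mode=ALIGN action=spin_cw
5. SIG_FAIL: (ALIGN) → mode=CHARGE action=announce

final mode: CHARGE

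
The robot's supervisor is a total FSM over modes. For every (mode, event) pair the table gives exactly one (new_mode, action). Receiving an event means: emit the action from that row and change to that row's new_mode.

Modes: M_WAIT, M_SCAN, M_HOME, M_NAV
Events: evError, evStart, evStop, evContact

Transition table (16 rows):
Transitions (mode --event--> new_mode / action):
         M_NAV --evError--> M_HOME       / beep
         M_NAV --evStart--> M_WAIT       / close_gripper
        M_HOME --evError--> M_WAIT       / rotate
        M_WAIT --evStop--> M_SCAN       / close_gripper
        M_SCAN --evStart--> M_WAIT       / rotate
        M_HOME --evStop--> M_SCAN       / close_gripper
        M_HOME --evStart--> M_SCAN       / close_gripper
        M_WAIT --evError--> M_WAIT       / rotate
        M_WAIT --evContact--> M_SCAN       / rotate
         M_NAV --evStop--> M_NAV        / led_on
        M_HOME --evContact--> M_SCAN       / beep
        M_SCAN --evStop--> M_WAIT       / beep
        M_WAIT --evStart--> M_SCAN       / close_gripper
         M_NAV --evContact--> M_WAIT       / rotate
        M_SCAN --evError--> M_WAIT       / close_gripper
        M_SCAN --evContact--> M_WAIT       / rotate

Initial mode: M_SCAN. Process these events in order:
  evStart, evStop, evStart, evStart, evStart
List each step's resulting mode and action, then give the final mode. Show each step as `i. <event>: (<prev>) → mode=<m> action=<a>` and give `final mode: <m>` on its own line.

final mode: M_WAIT

1. evStart: (M_SCAN) → mode=M_WAIT action=rotate
2. evStop: (M_WAIT) → mode=M_SCAN action=close_gripper
3. evStart: (M_SCAN) → mode=M_WAIT action=rotate
4. evStart: (M_WAIT) → mode=M_SCAN action=close_gripper
5. evStart: (M_SCAN) → mode=M_WAIT action=rotate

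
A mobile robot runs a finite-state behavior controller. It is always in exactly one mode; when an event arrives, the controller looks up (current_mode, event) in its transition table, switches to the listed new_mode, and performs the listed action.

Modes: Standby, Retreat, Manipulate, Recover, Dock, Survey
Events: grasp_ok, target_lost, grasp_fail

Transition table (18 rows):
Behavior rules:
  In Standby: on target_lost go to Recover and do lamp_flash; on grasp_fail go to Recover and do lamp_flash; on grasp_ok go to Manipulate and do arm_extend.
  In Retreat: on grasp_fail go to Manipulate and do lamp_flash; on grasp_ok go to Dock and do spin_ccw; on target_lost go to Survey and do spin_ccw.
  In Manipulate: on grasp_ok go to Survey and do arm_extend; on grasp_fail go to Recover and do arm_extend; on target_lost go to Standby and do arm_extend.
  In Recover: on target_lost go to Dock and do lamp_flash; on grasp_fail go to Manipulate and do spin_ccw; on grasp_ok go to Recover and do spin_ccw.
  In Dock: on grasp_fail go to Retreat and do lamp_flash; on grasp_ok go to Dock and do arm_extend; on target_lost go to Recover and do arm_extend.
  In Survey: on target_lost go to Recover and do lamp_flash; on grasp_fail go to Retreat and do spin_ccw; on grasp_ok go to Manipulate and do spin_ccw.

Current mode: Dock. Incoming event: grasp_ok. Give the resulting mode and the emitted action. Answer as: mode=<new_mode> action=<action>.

current mode = Dock; filter table to that mode:
  (Dock, grasp_fail) → (Retreat, lamp_flash)
  (Dock, grasp_ok) → (Dock, arm_extend)  ← event matches
  (Dock, target_lost) → (Recover, arm_extend)
event = grasp_ok selects (Dock, arm_extend)

mode=Dock action=arm_extend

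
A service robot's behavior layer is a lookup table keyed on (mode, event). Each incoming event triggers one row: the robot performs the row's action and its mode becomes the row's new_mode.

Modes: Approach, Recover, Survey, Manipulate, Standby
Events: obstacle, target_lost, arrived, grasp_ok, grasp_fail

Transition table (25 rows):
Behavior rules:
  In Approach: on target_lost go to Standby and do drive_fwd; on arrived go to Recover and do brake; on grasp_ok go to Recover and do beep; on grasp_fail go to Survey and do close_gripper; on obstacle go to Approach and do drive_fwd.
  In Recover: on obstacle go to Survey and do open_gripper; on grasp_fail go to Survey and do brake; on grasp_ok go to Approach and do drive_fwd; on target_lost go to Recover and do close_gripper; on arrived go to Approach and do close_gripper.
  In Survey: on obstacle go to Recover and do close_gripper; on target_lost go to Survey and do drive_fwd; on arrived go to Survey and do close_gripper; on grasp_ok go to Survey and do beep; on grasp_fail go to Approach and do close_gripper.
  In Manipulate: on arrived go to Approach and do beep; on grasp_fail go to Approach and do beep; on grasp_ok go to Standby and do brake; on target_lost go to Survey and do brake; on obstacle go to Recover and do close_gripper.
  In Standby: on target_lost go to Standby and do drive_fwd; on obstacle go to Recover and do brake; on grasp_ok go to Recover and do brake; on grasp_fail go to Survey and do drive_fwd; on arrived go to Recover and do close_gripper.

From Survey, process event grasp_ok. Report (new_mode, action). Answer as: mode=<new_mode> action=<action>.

current mode = Survey; filter table to that mode:
  (Survey, obstacle) → (Recover, close_gripper)
  (Survey, target_lost) → (Survey, drive_fwd)
  (Survey, arrived) → (Survey, close_gripper)
  (Survey, grasp_ok) → (Survey, beep)  ← event matches
  (Survey, grasp_fail) → (Approach, close_gripper)
event = grasp_ok selects (Survey, beep)

mode=Survey action=beep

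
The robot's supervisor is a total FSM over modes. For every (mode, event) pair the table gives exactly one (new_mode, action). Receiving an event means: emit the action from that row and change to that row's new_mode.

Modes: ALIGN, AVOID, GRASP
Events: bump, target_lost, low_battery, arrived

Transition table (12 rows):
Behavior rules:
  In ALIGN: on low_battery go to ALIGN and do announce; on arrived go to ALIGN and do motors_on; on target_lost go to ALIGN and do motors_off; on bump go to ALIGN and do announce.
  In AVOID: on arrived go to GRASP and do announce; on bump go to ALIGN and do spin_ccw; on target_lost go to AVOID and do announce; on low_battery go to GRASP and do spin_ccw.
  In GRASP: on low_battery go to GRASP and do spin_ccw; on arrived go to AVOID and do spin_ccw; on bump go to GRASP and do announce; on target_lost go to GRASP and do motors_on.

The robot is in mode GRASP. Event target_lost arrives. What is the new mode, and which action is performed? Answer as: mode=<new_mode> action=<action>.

mode=GRASP action=motors_on

current mode = GRASP; filter table to that mode:
  (GRASP, low_battery) → (GRASP, spin_ccw)
  (GRASP, arrived) → (AVOID, spin_ccw)
  (GRASP, bump) → (GRASP, announce)
  (GRASP, target_lost) → (GRASP, motors_on)  ← event matches
event = target_lost selects (GRASP, motors_on)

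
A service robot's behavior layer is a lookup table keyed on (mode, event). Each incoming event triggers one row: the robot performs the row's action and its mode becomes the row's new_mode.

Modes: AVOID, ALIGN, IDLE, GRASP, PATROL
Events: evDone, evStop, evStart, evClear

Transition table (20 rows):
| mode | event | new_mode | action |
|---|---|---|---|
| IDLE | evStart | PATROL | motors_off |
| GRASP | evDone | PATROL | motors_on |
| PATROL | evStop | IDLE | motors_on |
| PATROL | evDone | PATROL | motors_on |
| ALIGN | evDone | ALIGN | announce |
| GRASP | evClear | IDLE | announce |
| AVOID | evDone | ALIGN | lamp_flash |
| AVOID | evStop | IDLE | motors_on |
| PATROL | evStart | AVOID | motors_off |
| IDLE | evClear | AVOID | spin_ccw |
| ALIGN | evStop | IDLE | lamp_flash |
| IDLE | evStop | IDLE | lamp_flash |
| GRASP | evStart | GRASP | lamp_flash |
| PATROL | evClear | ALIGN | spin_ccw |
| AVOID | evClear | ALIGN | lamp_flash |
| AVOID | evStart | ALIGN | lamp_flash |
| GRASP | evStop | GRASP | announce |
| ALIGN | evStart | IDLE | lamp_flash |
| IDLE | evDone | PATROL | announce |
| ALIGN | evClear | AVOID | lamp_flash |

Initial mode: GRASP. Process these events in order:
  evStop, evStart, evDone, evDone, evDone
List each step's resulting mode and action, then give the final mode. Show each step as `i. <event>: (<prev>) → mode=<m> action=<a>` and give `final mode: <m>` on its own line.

final mode: PATROL

1. evStop: (GRASP) → mode=GRASP action=announce
2. evStart: (GRASP) → mode=GRASP action=lamp_flash
3. evDone: (GRASP) → mode=PATROL action=motors_on
4. evDone: (PATROL) → mode=PATROL action=motors_on
5. evDone: (PATROL) → mode=PATROL action=motors_on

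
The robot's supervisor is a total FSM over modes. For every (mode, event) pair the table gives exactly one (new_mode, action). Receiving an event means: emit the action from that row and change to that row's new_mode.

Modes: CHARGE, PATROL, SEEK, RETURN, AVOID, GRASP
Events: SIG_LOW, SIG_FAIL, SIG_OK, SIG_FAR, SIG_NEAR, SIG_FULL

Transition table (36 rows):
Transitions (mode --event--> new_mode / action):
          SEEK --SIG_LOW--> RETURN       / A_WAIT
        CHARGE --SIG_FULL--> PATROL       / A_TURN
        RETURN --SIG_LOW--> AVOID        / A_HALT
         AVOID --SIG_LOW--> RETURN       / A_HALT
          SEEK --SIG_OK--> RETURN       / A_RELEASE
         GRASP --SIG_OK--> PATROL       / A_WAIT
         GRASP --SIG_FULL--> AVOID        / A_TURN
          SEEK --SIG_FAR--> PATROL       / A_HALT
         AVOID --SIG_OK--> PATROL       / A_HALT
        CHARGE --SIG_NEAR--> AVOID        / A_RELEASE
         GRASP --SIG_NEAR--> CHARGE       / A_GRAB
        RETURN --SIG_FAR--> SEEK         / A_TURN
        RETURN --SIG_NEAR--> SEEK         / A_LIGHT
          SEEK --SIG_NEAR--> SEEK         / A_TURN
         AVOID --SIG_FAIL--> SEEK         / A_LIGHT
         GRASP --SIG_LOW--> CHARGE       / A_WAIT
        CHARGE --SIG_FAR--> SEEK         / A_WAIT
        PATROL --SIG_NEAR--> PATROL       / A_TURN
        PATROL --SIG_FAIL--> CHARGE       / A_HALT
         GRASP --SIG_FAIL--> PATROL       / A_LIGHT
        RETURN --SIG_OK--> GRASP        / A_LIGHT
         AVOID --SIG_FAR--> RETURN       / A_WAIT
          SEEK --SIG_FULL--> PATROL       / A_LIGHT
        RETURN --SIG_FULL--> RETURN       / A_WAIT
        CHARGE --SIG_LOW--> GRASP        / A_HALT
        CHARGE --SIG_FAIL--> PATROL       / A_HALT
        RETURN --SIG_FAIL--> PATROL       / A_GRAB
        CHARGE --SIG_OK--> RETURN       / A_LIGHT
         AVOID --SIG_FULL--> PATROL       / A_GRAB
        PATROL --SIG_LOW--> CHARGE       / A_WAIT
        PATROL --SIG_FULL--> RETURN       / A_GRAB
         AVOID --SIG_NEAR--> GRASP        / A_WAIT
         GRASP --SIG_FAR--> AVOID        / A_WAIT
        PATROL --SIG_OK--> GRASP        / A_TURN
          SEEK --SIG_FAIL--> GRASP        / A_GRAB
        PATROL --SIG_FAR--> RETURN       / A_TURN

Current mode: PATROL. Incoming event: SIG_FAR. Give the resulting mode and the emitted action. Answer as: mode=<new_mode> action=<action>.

mode=RETURN action=A_TURN

current mode = PATROL; filter table to that mode:
  (PATROL, SIG_NEAR) → (PATROL, A_TURN)
  (PATROL, SIG_FAIL) → (CHARGE, A_HALT)
  (PATROL, SIG_LOW) → (CHARGE, A_WAIT)
  (PATROL, SIG_FULL) → (RETURN, A_GRAB)
  (PATROL, SIG_OK) → (GRASP, A_TURN)
  (PATROL, SIG_FAR) → (RETURN, A_TURN)  ← event matches
event = SIG_FAR selects (RETURN, A_TURN)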